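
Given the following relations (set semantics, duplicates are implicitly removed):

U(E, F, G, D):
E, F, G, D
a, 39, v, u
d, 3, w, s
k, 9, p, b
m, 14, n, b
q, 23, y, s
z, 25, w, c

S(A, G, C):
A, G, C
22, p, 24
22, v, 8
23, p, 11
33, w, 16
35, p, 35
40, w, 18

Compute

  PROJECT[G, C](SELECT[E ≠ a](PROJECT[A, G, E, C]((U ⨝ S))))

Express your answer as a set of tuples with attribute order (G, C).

U ⋈ S (natural join on G): {(a, 39, v, u, 22, 8), (d, 3, w, s, 33, 16), (d, 3, w, s, 40, 18), (k, 9, p, b, 22, 24), (k, 9, p, b, 23, 11), (k, 9, p, b, 35, 35), (z, 25, w, c, 33, 16), (z, 25, w, c, 40, 18)}
Projecting to A, G, E, C: {(22, p, k, 24), (22, v, a, 8), (23, p, k, 11), (33, w, d, 16), (33, w, z, 16), (35, p, k, 35), (40, w, d, 18), (40, w, z, 18)}
σ[E ≠ a]: keep tuples satisfying E ≠ a → {(22, p, k, 24), (23, p, k, 11), (33, w, d, 16), (33, w, z, 16), (35, p, k, 35), (40, w, d, 18), (40, w, z, 18)}
Projecting to G, C (2 duplicate(s) eliminated): {(p, 11), (p, 24), (p, 35), (w, 16), (w, 18)}

{(p, 11), (p, 24), (p, 35), (w, 16), (w, 18)}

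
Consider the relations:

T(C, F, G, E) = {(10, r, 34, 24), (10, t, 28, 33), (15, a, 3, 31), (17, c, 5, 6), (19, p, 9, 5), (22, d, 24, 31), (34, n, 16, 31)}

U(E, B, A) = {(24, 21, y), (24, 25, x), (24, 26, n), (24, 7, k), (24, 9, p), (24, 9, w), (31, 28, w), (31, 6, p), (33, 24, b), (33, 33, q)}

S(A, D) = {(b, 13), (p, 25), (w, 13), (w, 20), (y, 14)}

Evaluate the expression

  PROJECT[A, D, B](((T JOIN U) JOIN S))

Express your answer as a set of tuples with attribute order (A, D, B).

{(b, 13, 24), (p, 25, 6), (p, 25, 9), (w, 13, 28), (w, 13, 9), (w, 20, 28), (w, 20, 9), (y, 14, 21)}

Natural join on E: {(10, r, 34, 24, 21, y), (10, r, 34, 24, 25, x), (10, r, 34, 24, 26, n), (10, r, 34, 24, 7, k), (10, r, 34, 24, 9, p), (10, r, 34, 24, 9, w), (10, t, 28, 33, 24, b), (10, t, 28, 33, 33, q), (15, a, 3, 31, 28, w), (15, a, 3, 31, 6, p), (22, d, 24, 31, 28, w), (22, d, 24, 31, 6, p), (34, n, 16, 31, 28, w), (34, n, 16, 31, 6, p)}
Natural join on A: {(10, r, 34, 24, 21, y, 14), (10, r, 34, 24, 9, p, 25), (10, r, 34, 24, 9, w, 13), (10, r, 34, 24, 9, w, 20), (10, t, 28, 33, 24, b, 13), (15, a, 3, 31, 28, w, 13), (15, a, 3, 31, 28, w, 20), (15, a, 3, 31, 6, p, 25), (22, d, 24, 31, 28, w, 13), (22, d, 24, 31, 28, w, 20), (22, d, 24, 31, 6, p, 25), (34, n, 16, 31, 28, w, 13), (34, n, 16, 31, 28, w, 20), (34, n, 16, 31, 6, p, 25)}
Keep only column(s) A, D, B (6 duplicate(s) eliminated): {(b, 13, 24), (p, 25, 6), (p, 25, 9), (w, 13, 28), (w, 13, 9), (w, 20, 28), (w, 20, 9), (y, 14, 21)}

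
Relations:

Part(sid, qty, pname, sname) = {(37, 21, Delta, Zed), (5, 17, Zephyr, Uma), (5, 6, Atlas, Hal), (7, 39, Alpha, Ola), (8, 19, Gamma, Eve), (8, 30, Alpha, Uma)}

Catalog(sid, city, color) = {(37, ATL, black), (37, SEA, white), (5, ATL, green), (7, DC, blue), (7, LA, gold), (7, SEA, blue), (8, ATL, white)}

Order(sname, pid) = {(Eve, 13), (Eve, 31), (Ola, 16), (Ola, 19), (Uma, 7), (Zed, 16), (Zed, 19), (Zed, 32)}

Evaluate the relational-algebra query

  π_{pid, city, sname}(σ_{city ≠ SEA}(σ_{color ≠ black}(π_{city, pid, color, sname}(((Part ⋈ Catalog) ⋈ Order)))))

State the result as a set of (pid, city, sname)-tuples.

{(13, ATL, Eve), (16, DC, Ola), (16, LA, Ola), (19, DC, Ola), (19, LA, Ola), (31, ATL, Eve), (7, ATL, Uma)}

Part ⋈ Catalog (natural join on sid): {(37, 21, Delta, Zed, ATL, black), (37, 21, Delta, Zed, SEA, white), (5, 17, Zephyr, Uma, ATL, green), (5, 6, Atlas, Hal, ATL, green), (7, 39, Alpha, Ola, DC, blue), (7, 39, Alpha, Ola, LA, gold), (7, 39, Alpha, Ola, SEA, blue), (8, 19, Gamma, Eve, ATL, white), (8, 30, Alpha, Uma, ATL, white)}
(Part ⋈ Catalog) ⋈ Order (natural join on sname): {(37, 21, Delta, Zed, ATL, black, 16), (37, 21, Delta, Zed, ATL, black, 19), (37, 21, Delta, Zed, ATL, black, 32), (37, 21, Delta, Zed, SEA, white, 16), (37, 21, Delta, Zed, SEA, white, 19), (37, 21, Delta, Zed, SEA, white, 32), (5, 17, Zephyr, Uma, ATL, green, 7), (7, 39, Alpha, Ola, DC, blue, 16), (7, 39, Alpha, Ola, DC, blue, 19), (7, 39, Alpha, Ola, LA, gold, 16), (7, 39, Alpha, Ola, LA, gold, 19), (7, 39, Alpha, Ola, SEA, blue, 16), (7, 39, Alpha, Ola, SEA, blue, 19), (8, 19, Gamma, Eve, ATL, white, 13), (8, 19, Gamma, Eve, ATL, white, 31), (8, 30, Alpha, Uma, ATL, white, 7)}
Projecting to city, pid, color, sname: {(ATL, 13, white, Eve), (ATL, 16, black, Zed), (ATL, 19, black, Zed), (ATL, 31, white, Eve), (ATL, 32, black, Zed), (ATL, 7, green, Uma), (ATL, 7, white, Uma), (DC, 16, blue, Ola), (DC, 19, blue, Ola), (LA, 16, gold, Ola), (LA, 19, gold, Ola), (SEA, 16, blue, Ola), (SEA, 16, white, Zed), (SEA, 19, blue, Ola), (SEA, 19, white, Zed), (SEA, 32, white, Zed)}
Filtering on color ≠ black leaves {(ATL, 13, white, Eve), (ATL, 31, white, Eve), (ATL, 7, green, Uma), (ATL, 7, white, Uma), (DC, 16, blue, Ola), (DC, 19, blue, Ola), (LA, 16, gold, Ola), (LA, 19, gold, Ola), (SEA, 16, blue, Ola), (SEA, 16, white, Zed), (SEA, 19, blue, Ola), (SEA, 19, white, Zed), (SEA, 32, white, Zed)}.
Filtering on city ≠ SEA leaves {(ATL, 13, white, Eve), (ATL, 31, white, Eve), (ATL, 7, green, Uma), (ATL, 7, white, Uma), (DC, 16, blue, Ola), (DC, 19, blue, Ola), (LA, 16, gold, Ola), (LA, 19, gold, Ola)}.
Projecting to pid, city, sname (1 duplicate(s) eliminated): {(13, ATL, Eve), (16, DC, Ola), (16, LA, Ola), (19, DC, Ola), (19, LA, Ola), (31, ATL, Eve), (7, ATL, Uma)}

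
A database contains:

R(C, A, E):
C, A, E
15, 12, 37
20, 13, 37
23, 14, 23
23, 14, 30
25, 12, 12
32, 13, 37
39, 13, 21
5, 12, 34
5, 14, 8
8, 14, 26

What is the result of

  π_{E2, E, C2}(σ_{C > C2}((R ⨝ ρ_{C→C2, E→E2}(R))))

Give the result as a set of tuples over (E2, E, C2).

{(26, 23, 8), (26, 30, 8), (34, 12, 5), (34, 37, 5), (37, 12, 15), (37, 21, 20), (37, 21, 32), (37, 37, 20), (8, 23, 5), (8, 26, 5), (8, 30, 5)}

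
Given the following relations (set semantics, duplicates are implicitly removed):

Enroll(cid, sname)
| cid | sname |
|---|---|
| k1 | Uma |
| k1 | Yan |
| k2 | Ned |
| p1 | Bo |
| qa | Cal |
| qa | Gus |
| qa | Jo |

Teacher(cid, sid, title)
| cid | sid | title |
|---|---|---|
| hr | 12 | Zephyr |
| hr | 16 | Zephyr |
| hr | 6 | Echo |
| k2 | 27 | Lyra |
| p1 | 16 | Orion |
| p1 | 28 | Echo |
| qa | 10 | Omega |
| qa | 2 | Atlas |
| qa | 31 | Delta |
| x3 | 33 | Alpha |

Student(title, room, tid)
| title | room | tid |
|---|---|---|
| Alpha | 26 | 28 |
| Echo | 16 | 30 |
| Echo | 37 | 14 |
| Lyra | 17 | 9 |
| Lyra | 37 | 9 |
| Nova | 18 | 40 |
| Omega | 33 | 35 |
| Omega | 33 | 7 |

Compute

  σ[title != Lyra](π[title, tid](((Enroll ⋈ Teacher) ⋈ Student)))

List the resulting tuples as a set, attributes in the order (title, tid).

Joining Enroll and Teacher on cid yields {(k2, Ned, 27, Lyra), (p1, Bo, 16, Orion), (p1, Bo, 28, Echo), (qa, Cal, 10, Omega), (qa, Cal, 2, Atlas), (qa, Cal, 31, Delta), (qa, Gus, 10, Omega), (qa, Gus, 2, Atlas), (qa, Gus, 31, Delta), (qa, Jo, 10, Omega), (qa, Jo, 2, Atlas), (qa, Jo, 31, Delta)}.
Joining (Enroll ⋈ Teacher) and Student on title yields {(k2, Ned, 27, Lyra, 17, 9), (k2, Ned, 27, Lyra, 37, 9), (p1, Bo, 28, Echo, 16, 30), (p1, Bo, 28, Echo, 37, 14), (qa, Cal, 10, Omega, 33, 35), (qa, Cal, 10, Omega, 33, 7), (qa, Gus, 10, Omega, 33, 35), (qa, Gus, 10, Omega, 33, 7), (qa, Jo, 10, Omega, 33, 35), (qa, Jo, 10, Omega, 33, 7)}.
Keep only column(s) title, tid (5 duplicate(s) eliminated): {(Echo, 14), (Echo, 30), (Lyra, 9), (Omega, 35), (Omega, 7)}
Filtering on title != Lyra leaves {(Echo, 14), (Echo, 30), (Omega, 35), (Omega, 7)}.

{(Echo, 14), (Echo, 30), (Omega, 35), (Omega, 7)}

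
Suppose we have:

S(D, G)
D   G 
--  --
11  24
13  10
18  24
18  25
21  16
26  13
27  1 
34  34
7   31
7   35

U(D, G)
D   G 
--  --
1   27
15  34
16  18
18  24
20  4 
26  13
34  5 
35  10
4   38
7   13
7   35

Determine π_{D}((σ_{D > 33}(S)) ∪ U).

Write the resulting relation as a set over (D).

Apply σ_{D > 33}; surviving tuples: {(34, 34)}
Set union of the two operands is {(1, 27), (15, 34), (16, 18), (18, 24), (20, 4), (26, 13), (34, 34), (34, 5), (35, 10), (4, 38), (7, 13), (7, 35)}.
Keep only column(s) D (2 duplicate(s) eliminated): {1, 15, 16, 18, 20, 26, 34, 35, 4, 7}

{1, 15, 16, 18, 20, 26, 34, 35, 4, 7}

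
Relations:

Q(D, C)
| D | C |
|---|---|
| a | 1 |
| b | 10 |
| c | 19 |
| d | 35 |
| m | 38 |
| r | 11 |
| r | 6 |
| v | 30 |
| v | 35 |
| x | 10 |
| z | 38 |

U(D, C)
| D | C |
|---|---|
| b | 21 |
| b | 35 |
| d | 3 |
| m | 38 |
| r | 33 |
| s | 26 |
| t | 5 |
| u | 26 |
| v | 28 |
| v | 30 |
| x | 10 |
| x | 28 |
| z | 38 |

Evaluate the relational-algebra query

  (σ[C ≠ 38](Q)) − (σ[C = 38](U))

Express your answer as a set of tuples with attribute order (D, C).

σ[C ≠ 38]: keep tuples satisfying C ≠ 38 → {(a, 1), (b, 10), (c, 19), (d, 35), (r, 11), (r, 6), (v, 30), (v, 35), (x, 10)}
σ[C = 38]: keep tuples satisfying C = 38 → {(m, 38), (z, 38)}
Taking the difference: {(a, 1), (b, 10), (c, 19), (d, 35), (r, 11), (r, 6), (v, 30), (v, 35), (x, 10)}

{(a, 1), (b, 10), (c, 19), (d, 35), (r, 11), (r, 6), (v, 30), (v, 35), (x, 10)}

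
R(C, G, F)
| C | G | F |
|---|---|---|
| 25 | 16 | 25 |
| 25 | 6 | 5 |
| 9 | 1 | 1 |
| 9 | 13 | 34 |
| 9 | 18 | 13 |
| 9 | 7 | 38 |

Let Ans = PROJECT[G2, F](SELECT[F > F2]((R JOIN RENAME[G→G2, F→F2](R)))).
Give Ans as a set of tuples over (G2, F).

{(1, 13), (1, 34), (1, 38), (13, 38), (18, 34), (18, 38), (6, 25)}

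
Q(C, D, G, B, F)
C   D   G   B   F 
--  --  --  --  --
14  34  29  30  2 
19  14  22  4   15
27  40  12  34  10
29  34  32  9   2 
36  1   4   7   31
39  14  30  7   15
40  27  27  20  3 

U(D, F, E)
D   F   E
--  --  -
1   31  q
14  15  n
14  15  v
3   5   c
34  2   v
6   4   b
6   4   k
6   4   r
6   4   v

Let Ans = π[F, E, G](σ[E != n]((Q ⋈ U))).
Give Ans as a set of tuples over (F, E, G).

Q ⋈ U (natural join on D, F): {(14, 34, 29, 30, 2, v), (19, 14, 22, 4, 15, n), (19, 14, 22, 4, 15, v), (29, 34, 32, 9, 2, v), (36, 1, 4, 7, 31, q), (39, 14, 30, 7, 15, n), (39, 14, 30, 7, 15, v)}
Apply σ_{E != n}; surviving tuples: {(14, 34, 29, 30, 2, v), (19, 14, 22, 4, 15, v), (29, 34, 32, 9, 2, v), (36, 1, 4, 7, 31, q), (39, 14, 30, 7, 15, v)}
π_{F, E, G} gives {(15, v, 22), (15, v, 30), (2, v, 29), (2, v, 32), (31, q, 4)}.

{(15, v, 22), (15, v, 30), (2, v, 29), (2, v, 32), (31, q, 4)}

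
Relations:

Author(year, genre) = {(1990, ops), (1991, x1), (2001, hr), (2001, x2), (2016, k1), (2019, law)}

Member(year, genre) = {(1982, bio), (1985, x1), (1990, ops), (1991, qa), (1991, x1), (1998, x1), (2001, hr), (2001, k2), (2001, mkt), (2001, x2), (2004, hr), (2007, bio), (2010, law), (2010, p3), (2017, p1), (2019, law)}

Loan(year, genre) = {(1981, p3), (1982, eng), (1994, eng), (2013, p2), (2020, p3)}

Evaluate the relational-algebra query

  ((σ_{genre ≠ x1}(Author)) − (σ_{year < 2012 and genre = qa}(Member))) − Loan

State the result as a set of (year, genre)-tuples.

σ[genre ≠ x1]: keep tuples satisfying genre ≠ x1 → {(1990, ops), (2001, hr), (2001, x2), (2016, k1), (2019, law)}
σ[year < 2012 and genre = qa]: keep tuples satisfying year < 2012 and genre = qa → {(1991, qa)}
Taking the difference: {(1990, ops), (2001, hr), (2001, x2), (2016, k1), (2019, law)}
Taking the difference: {(1990, ops), (2001, hr), (2001, x2), (2016, k1), (2019, law)}

{(1990, ops), (2001, hr), (2001, x2), (2016, k1), (2019, law)}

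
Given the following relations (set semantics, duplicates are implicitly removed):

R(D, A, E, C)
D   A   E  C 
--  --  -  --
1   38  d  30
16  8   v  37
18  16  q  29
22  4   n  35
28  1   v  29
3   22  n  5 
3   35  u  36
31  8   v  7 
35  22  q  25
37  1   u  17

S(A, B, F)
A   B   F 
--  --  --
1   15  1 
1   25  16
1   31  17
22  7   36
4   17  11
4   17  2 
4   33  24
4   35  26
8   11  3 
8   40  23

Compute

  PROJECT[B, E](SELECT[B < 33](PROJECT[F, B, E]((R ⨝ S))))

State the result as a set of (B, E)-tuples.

{(11, v), (15, u), (15, v), (17, n), (25, u), (25, v), (31, u), (31, v), (7, n), (7, q)}

R ⋈ S (natural join on A): {(16, 8, v, 37, 11, 3), (16, 8, v, 37, 40, 23), (22, 4, n, 35, 17, 11), (22, 4, n, 35, 17, 2), (22, 4, n, 35, 33, 24), (22, 4, n, 35, 35, 26), (28, 1, v, 29, 15, 1), (28, 1, v, 29, 25, 16), (28, 1, v, 29, 31, 17), (3, 22, n, 5, 7, 36), (31, 8, v, 7, 11, 3), (31, 8, v, 7, 40, 23), (35, 22, q, 25, 7, 36), (37, 1, u, 17, 15, 1), (37, 1, u, 17, 25, 16), (37, 1, u, 17, 31, 17)}
Keep only column(s) F, B, E (2 duplicate(s) eliminated): {(1, 15, u), (1, 15, v), (11, 17, n), (16, 25, u), (16, 25, v), (17, 31, u), (17, 31, v), (2, 17, n), (23, 40, v), (24, 33, n), (26, 35, n), (3, 11, v), (36, 7, n), (36, 7, q)}
Apply σ_{B < 33}; surviving tuples: {(1, 15, u), (1, 15, v), (11, 17, n), (16, 25, u), (16, 25, v), (17, 31, u), (17, 31, v), (2, 17, n), (3, 11, v), (36, 7, n), (36, 7, q)}
Keep only column(s) B, E (1 duplicate(s) eliminated): {(11, v), (15, u), (15, v), (17, n), (25, u), (25, v), (31, u), (31, v), (7, n), (7, q)}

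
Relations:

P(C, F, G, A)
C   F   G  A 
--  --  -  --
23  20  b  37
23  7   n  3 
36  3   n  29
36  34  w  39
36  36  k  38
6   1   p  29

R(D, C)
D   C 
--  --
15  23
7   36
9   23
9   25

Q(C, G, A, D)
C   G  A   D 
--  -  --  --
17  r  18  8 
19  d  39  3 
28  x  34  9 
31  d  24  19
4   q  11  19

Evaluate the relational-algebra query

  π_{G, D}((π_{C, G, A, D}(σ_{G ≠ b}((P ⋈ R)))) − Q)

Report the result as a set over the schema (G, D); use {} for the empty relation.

{(k, 7), (n, 15), (n, 7), (n, 9), (w, 7)}

P ⋈ R (natural join on C): {(23, 20, b, 37, 15), (23, 20, b, 37, 9), (23, 7, n, 3, 15), (23, 7, n, 3, 9), (36, 3, n, 29, 7), (36, 34, w, 39, 7), (36, 36, k, 38, 7)}
Filtering on G ≠ b leaves {(23, 7, n, 3, 15), (23, 7, n, 3, 9), (36, 3, n, 29, 7), (36, 34, w, 39, 7), (36, 36, k, 38, 7)}.
Keep only column(s) C, G, A, D: {(23, n, 3, 15), (23, n, 3, 9), (36, k, 38, 7), (36, n, 29, 7), (36, w, 39, 7)}
Difference: {(23, n, 3, 15), (23, n, 3, 9), (36, k, 38, 7), (36, n, 29, 7), (36, w, 39, 7)} with {(17, r, 18, 8), (19, d, 39, 3), (28, x, 34, 9), (31, d, 24, 19), (4, q, 11, 19)} → {(23, n, 3, 15), (23, n, 3, 9), (36, k, 38, 7), (36, n, 29, 7), (36, w, 39, 7)}
Keep only column(s) G, D: {(k, 7), (n, 15), (n, 7), (n, 9), (w, 7)}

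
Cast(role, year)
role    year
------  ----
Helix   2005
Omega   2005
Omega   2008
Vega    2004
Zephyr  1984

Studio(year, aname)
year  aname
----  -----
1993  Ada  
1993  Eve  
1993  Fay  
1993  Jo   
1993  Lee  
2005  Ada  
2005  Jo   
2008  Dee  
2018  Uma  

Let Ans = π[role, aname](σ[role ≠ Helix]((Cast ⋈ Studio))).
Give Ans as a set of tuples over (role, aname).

{(Omega, Ada), (Omega, Dee), (Omega, Jo)}

Joining Cast and Studio on year yields {(Helix, 2005, Ada), (Helix, 2005, Jo), (Omega, 2005, Ada), (Omega, 2005, Jo), (Omega, 2008, Dee)}.
Selection role ≠ Helix: {(Omega, 2005, Ada), (Omega, 2005, Jo), (Omega, 2008, Dee)}
Projecting to role, aname: {(Omega, Ada), (Omega, Dee), (Omega, Jo)}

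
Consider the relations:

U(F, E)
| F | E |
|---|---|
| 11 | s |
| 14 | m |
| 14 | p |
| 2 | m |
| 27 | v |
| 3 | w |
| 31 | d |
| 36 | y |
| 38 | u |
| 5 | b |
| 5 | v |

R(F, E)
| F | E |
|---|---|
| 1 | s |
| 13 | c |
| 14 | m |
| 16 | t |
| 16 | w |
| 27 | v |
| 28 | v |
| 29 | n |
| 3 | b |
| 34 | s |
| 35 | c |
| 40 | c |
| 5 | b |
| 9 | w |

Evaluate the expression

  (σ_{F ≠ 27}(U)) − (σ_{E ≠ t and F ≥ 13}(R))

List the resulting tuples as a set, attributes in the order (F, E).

{(11, s), (14, p), (2, m), (3, w), (31, d), (36, y), (38, u), (5, b), (5, v)}

σ[F ≠ 27]: keep tuples satisfying F ≠ 27 → {(11, s), (14, m), (14, p), (2, m), (3, w), (31, d), (36, y), (38, u), (5, b), (5, v)}
σ[E ≠ t and F ≥ 13]: keep tuples satisfying E ≠ t and F ≥ 13 → {(13, c), (14, m), (16, w), (27, v), (28, v), (29, n), (34, s), (35, c), (40, c)}
Difference: {(11, s), (14, m), (14, p), (2, m), (3, w), (31, d), (36, y), (38, u), (5, b), (5, v)} with {(13, c), (14, m), (16, w), (27, v), (28, v), (29, n), (34, s), (35, c), (40, c)} → {(11, s), (14, p), (2, m), (3, w), (31, d), (36, y), (38, u), (5, b), (5, v)}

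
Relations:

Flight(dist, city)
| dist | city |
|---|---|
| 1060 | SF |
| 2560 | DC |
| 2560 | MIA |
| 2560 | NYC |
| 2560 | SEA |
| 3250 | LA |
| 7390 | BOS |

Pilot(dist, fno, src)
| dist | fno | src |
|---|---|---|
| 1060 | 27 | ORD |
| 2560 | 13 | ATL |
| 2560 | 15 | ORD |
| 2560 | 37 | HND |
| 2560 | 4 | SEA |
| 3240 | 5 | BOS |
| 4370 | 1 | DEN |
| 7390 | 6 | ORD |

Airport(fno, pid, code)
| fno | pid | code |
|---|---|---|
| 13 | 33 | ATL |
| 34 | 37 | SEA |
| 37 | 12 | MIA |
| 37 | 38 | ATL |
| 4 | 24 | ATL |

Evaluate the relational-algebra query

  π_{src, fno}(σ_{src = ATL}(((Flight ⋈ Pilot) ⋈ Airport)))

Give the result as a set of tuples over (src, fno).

Joining Flight and Pilot on dist yields {(1060, SF, 27, ORD), (2560, DC, 13, ATL), (2560, DC, 15, ORD), (2560, DC, 37, HND), (2560, DC, 4, SEA), (2560, MIA, 13, ATL), (2560, MIA, 15, ORD), (2560, MIA, 37, HND), (2560, MIA, 4, SEA), (2560, NYC, 13, ATL), (2560, NYC, 15, ORD), (2560, NYC, 37, HND), (2560, NYC, 4, SEA), (2560, SEA, 13, ATL), (2560, SEA, 15, ORD), (2560, SEA, 37, HND), (2560, SEA, 4, SEA), (7390, BOS, 6, ORD)}.
Joining (Flight ⋈ Pilot) and Airport on fno yields {(2560, DC, 13, ATL, 33, ATL), (2560, DC, 37, HND, 12, MIA), (2560, DC, 37, HND, 38, ATL), (2560, DC, 4, SEA, 24, ATL), (2560, MIA, 13, ATL, 33, ATL), (2560, MIA, 37, HND, 12, MIA), (2560, MIA, 37, HND, 38, ATL), (2560, MIA, 4, SEA, 24, ATL), (2560, NYC, 13, ATL, 33, ATL), (2560, NYC, 37, HND, 12, MIA), (2560, NYC, 37, HND, 38, ATL), (2560, NYC, 4, SEA, 24, ATL), (2560, SEA, 13, ATL, 33, ATL), (2560, SEA, 37, HND, 12, MIA), (2560, SEA, 37, HND, 38, ATL), (2560, SEA, 4, SEA, 24, ATL)}.
σ[src = ATL]: keep tuples satisfying src = ATL → {(2560, DC, 13, ATL, 33, ATL), (2560, MIA, 13, ATL, 33, ATL), (2560, NYC, 13, ATL, 33, ATL), (2560, SEA, 13, ATL, 33, ATL)}
Keep only column(s) src, fno (3 duplicate(s) eliminated): {(ATL, 13)}

{(ATL, 13)}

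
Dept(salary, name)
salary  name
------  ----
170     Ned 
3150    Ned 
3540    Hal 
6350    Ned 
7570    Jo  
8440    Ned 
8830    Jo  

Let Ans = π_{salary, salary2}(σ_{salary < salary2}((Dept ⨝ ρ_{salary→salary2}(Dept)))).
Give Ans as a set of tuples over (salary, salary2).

{(170, 3150), (170, 6350), (170, 8440), (3150, 6350), (3150, 8440), (6350, 8440), (7570, 8830)}

ρ[salary→salary2]: schema becomes (salary2, name); tuples unchanged.
Dept ⋈ ρ_{salary→salary2}(Dept) (natural join on name): {(170, Ned, 170), (170, Ned, 3150), (170, Ned, 6350), (170, Ned, 8440), (3150, Ned, 170), (3150, Ned, 3150), (3150, Ned, 6350), (3150, Ned, 8440), (3540, Hal, 3540), (6350, Ned, 170), (6350, Ned, 3150), (6350, Ned, 6350), (6350, Ned, 8440), (7570, Jo, 7570), (7570, Jo, 8830), (8440, Ned, 170), (8440, Ned, 3150), (8440, Ned, 6350), (8440, Ned, 8440), (8830, Jo, 7570), (8830, Jo, 8830)}
Filtering on salary < salary2 leaves {(170, Ned, 3150), (170, Ned, 6350), (170, Ned, 8440), (3150, Ned, 6350), (3150, Ned, 8440), (6350, Ned, 8440), (7570, Jo, 8830)}.
π[salary, salary2]: project onto (salary, salary2) → {(170, 3150), (170, 6350), (170, 8440), (3150, 6350), (3150, 8440), (6350, 8440), (7570, 8830)}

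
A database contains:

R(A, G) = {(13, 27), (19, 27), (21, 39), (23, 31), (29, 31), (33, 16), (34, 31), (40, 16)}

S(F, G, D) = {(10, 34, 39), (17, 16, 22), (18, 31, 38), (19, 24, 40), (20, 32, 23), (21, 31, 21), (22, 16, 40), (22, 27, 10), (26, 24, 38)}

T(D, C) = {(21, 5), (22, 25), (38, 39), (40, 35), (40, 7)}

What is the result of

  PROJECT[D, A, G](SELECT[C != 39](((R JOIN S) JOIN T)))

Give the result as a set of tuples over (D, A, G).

{(21, 23, 31), (21, 29, 31), (21, 34, 31), (22, 33, 16), (22, 40, 16), (40, 33, 16), (40, 40, 16)}

Natural join on G: {(13, 27, 22, 10), (19, 27, 22, 10), (23, 31, 18, 38), (23, 31, 21, 21), (29, 31, 18, 38), (29, 31, 21, 21), (33, 16, 17, 22), (33, 16, 22, 40), (34, 31, 18, 38), (34, 31, 21, 21), (40, 16, 17, 22), (40, 16, 22, 40)}
Natural join on D: {(23, 31, 18, 38, 39), (23, 31, 21, 21, 5), (29, 31, 18, 38, 39), (29, 31, 21, 21, 5), (33, 16, 17, 22, 25), (33, 16, 22, 40, 35), (33, 16, 22, 40, 7), (34, 31, 18, 38, 39), (34, 31, 21, 21, 5), (40, 16, 17, 22, 25), (40, 16, 22, 40, 35), (40, 16, 22, 40, 7)}
σ[C != 39]: keep tuples satisfying C != 39 → {(23, 31, 21, 21, 5), (29, 31, 21, 21, 5), (33, 16, 17, 22, 25), (33, 16, 22, 40, 35), (33, 16, 22, 40, 7), (34, 31, 21, 21, 5), (40, 16, 17, 22, 25), (40, 16, 22, 40, 35), (40, 16, 22, 40, 7)}
π_{D, A, G} gives {(21, 23, 31), (21, 29, 31), (21, 34, 31), (22, 33, 16), (22, 40, 16), (40, 33, 16), (40, 40, 16)} (2 duplicate(s) eliminated).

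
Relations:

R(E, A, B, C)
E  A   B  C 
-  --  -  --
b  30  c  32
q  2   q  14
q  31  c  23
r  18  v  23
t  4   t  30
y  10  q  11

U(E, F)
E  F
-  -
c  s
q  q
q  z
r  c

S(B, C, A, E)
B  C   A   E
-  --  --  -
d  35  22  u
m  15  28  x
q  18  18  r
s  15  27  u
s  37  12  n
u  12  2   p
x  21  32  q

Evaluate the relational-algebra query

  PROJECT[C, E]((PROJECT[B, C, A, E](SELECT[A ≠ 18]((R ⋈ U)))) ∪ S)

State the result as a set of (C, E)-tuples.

{(12, p), (14, q), (15, u), (15, x), (18, r), (21, q), (23, q), (35, u), (37, n)}

R ⋈ U (natural join on E): {(q, 2, q, 14, q), (q, 2, q, 14, z), (q, 31, c, 23, q), (q, 31, c, 23, z), (r, 18, v, 23, c)}
σ[A ≠ 18]: keep tuples satisfying A ≠ 18 → {(q, 2, q, 14, q), (q, 2, q, 14, z), (q, 31, c, 23, q), (q, 31, c, 23, z)}
Keep only column(s) B, C, A, E (2 duplicate(s) eliminated): {(c, 23, 31, q), (q, 14, 2, q)}
Union: {(c, 23, 31, q), (q, 14, 2, q)} with {(d, 35, 22, u), (m, 15, 28, x), (q, 18, 18, r), (s, 15, 27, u), (s, 37, 12, n), (u, 12, 2, p), (x, 21, 32, q)} → {(c, 23, 31, q), (d, 35, 22, u), (m, 15, 28, x), (q, 14, 2, q), (q, 18, 18, r), (s, 15, 27, u), (s, 37, 12, n), (u, 12, 2, p), (x, 21, 32, q)}
Keep only column(s) C, E: {(12, p), (14, q), (15, u), (15, x), (18, r), (21, q), (23, q), (35, u), (37, n)}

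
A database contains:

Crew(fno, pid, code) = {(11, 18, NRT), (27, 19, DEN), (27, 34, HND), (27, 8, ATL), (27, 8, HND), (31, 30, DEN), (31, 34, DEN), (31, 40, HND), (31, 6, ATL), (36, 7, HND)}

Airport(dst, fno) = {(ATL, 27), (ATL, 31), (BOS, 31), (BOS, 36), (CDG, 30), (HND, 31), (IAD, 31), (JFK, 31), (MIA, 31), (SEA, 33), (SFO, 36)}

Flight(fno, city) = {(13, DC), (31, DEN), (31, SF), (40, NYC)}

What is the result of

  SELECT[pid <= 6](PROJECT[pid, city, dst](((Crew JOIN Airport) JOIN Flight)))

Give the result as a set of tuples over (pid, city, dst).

{(6, DEN, ATL), (6, DEN, BOS), (6, DEN, HND), (6, DEN, IAD), (6, DEN, JFK), (6, DEN, MIA), (6, SF, ATL), (6, SF, BOS), (6, SF, HND), (6, SF, IAD), (6, SF, JFK), (6, SF, MIA)}

Joining Crew and Airport on fno yields {(27, 19, DEN, ATL), (27, 34, HND, ATL), (27, 8, ATL, ATL), (27, 8, HND, ATL), (31, 30, DEN, ATL), (31, 30, DEN, BOS), (31, 30, DEN, HND), (31, 30, DEN, IAD), (31, 30, DEN, JFK), (31, 30, DEN, MIA), (31, 34, DEN, ATL), (31, 34, DEN, BOS), (31, 34, DEN, HND), (31, 34, DEN, IAD), (31, 34, DEN, JFK), (31, 34, DEN, MIA), (31, 40, HND, ATL), (31, 40, HND, BOS), (31, 40, HND, HND), (31, 40, HND, IAD), (31, 40, HND, JFK), (31, 40, HND, MIA), (31, 6, ATL, ATL), (31, 6, ATL, BOS), (31, 6, ATL, HND), (31, 6, ATL, IAD), (31, 6, ATL, JFK), (31, 6, ATL, MIA), (36, 7, HND, BOS), (36, 7, HND, SFO)}.
Joining (Crew JOIN Airport) and Flight on fno yields {(31, 30, DEN, ATL, DEN), (31, 30, DEN, ATL, SF), (31, 30, DEN, BOS, DEN), (31, 30, DEN, BOS, SF), (31, 30, DEN, HND, DEN), (31, 30, DEN, HND, SF), (31, 30, DEN, IAD, DEN), (31, 30, DEN, IAD, SF), (31, 30, DEN, JFK, DEN), (31, 30, DEN, JFK, SF), (31, 30, DEN, MIA, DEN), (31, 30, DEN, MIA, SF), (31, 34, DEN, ATL, DEN), (31, 34, DEN, ATL, SF), (31, 34, DEN, BOS, DEN), (31, 34, DEN, BOS, SF), (31, 34, DEN, HND, DEN), (31, 34, DEN, HND, SF), (31, 34, DEN, IAD, DEN), (31, 34, DEN, IAD, SF), (31, 34, DEN, JFK, DEN), (31, 34, DEN, JFK, SF), (31, 34, DEN, MIA, DEN), (31, 34, DEN, MIA, SF), (31, 40, HND, ATL, DEN), (31, 40, HND, ATL, SF), (31, 40, HND, BOS, DEN), (31, 40, HND, BOS, SF), (31, 40, HND, HND, DEN), (31, 40, HND, HND, SF), (31, 40, HND, IAD, DEN), (31, 40, HND, IAD, SF), (31, 40, HND, JFK, DEN), (31, 40, HND, JFK, SF), (31, 40, HND, MIA, DEN), (31, 40, HND, MIA, SF), (31, 6, ATL, ATL, DEN), (31, 6, ATL, ATL, SF), (31, 6, ATL, BOS, DEN), (31, 6, ATL, BOS, SF), (31, 6, ATL, HND, DEN), (31, 6, ATL, HND, SF), (31, 6, ATL, IAD, DEN), (31, 6, ATL, IAD, SF), (31, 6, ATL, JFK, DEN), (31, 6, ATL, JFK, SF), (31, 6, ATL, MIA, DEN), (31, 6, ATL, MIA, SF)}.
π_{pid, city, dst} gives {(30, DEN, ATL), (30, DEN, BOS), (30, DEN, HND), (30, DEN, IAD), (30, DEN, JFK), (30, DEN, MIA), (30, SF, ATL), (30, SF, BOS), (30, SF, HND), (30, SF, IAD), (30, SF, JFK), (30, SF, MIA), (34, DEN, ATL), (34, DEN, BOS), (34, DEN, HND), (34, DEN, IAD), (34, DEN, JFK), (34, DEN, MIA), (34, SF, ATL), (34, SF, BOS), (34, SF, HND), (34, SF, IAD), (34, SF, JFK), (34, SF, MIA), (40, DEN, ATL), (40, DEN, BOS), (40, DEN, HND), (40, DEN, IAD), (40, DEN, JFK), (40, DEN, MIA), (40, SF, ATL), (40, SF, BOS), (40, SF, HND), (40, SF, IAD), (40, SF, JFK), (40, SF, MIA), (6, DEN, ATL), (6, DEN, BOS), (6, DEN, HND), (6, DEN, IAD), (6, DEN, JFK), (6, DEN, MIA), (6, SF, ATL), (6, SF, BOS), (6, SF, HND), (6, SF, IAD), (6, SF, JFK), (6, SF, MIA)}.
Filtering on pid <= 6 leaves {(6, DEN, ATL), (6, DEN, BOS), (6, DEN, HND), (6, DEN, IAD), (6, DEN, JFK), (6, DEN, MIA), (6, SF, ATL), (6, SF, BOS), (6, SF, HND), (6, SF, IAD), (6, SF, JFK), (6, SF, MIA)}.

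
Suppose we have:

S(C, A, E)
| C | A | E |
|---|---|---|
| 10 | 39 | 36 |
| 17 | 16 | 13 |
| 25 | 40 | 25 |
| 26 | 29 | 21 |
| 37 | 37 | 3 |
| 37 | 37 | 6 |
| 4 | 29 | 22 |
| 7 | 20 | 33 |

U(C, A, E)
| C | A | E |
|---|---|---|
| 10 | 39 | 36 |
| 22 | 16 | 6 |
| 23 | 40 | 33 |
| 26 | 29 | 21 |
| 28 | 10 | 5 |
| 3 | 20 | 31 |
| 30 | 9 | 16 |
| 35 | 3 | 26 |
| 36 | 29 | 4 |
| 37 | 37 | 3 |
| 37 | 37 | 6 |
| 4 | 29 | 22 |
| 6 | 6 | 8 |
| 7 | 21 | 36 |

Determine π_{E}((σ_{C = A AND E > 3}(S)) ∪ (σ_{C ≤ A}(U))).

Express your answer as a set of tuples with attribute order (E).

Filtering on C = A AND E > 3 leaves {(37, 37, 6)}.
Filtering on C ≤ A leaves {(10, 39, 36), (23, 40, 33), (26, 29, 21), (3, 20, 31), (37, 37, 3), (37, 37, 6), (4, 29, 22), (6, 6, 8), (7, 21, 36)}.
Taking the union: {(10, 39, 36), (23, 40, 33), (26, 29, 21), (3, 20, 31), (37, 37, 3), (37, 37, 6), (4, 29, 22), (6, 6, 8), (7, 21, 36)}
Keep only column(s) E (1 duplicate(s) eliminated): {21, 22, 3, 31, 33, 36, 6, 8}

{21, 22, 3, 31, 33, 36, 6, 8}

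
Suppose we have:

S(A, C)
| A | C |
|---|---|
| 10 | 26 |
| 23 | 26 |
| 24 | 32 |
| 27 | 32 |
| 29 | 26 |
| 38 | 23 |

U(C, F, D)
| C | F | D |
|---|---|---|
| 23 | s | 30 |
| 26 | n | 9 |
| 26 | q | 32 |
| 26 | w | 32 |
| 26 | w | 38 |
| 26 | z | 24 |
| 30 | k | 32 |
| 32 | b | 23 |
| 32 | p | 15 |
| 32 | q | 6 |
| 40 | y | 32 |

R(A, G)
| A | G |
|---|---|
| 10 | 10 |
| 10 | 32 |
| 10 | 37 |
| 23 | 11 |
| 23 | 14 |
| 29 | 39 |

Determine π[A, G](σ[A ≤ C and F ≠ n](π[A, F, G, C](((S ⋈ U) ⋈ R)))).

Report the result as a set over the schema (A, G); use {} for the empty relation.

{(10, 10), (10, 32), (10, 37), (23, 11), (23, 14)}

Natural join on C: {(10, 26, n, 9), (10, 26, q, 32), (10, 26, w, 32), (10, 26, w, 38), (10, 26, z, 24), (23, 26, n, 9), (23, 26, q, 32), (23, 26, w, 32), (23, 26, w, 38), (23, 26, z, 24), (24, 32, b, 23), (24, 32, p, 15), (24, 32, q, 6), (27, 32, b, 23), (27, 32, p, 15), (27, 32, q, 6), (29, 26, n, 9), (29, 26, q, 32), (29, 26, w, 32), (29, 26, w, 38), (29, 26, z, 24), (38, 23, s, 30)}
Natural join on A: {(10, 26, n, 9, 10), (10, 26, n, 9, 32), (10, 26, n, 9, 37), (10, 26, q, 32, 10), (10, 26, q, 32, 32), (10, 26, q, 32, 37), (10, 26, w, 32, 10), (10, 26, w, 32, 32), (10, 26, w, 32, 37), (10, 26, w, 38, 10), (10, 26, w, 38, 32), (10, 26, w, 38, 37), (10, 26, z, 24, 10), (10, 26, z, 24, 32), (10, 26, z, 24, 37), (23, 26, n, 9, 11), (23, 26, n, 9, 14), (23, 26, q, 32, 11), (23, 26, q, 32, 14), (23, 26, w, 32, 11), (23, 26, w, 32, 14), (23, 26, w, 38, 11), (23, 26, w, 38, 14), (23, 26, z, 24, 11), (23, 26, z, 24, 14), (29, 26, n, 9, 39), (29, 26, q, 32, 39), (29, 26, w, 32, 39), (29, 26, w, 38, 39), (29, 26, z, 24, 39)}
π[A, F, G, C]: project onto (A, F, G, C) (6 duplicate(s) eliminated) → {(10, n, 10, 26), (10, n, 32, 26), (10, n, 37, 26), (10, q, 10, 26), (10, q, 32, 26), (10, q, 37, 26), (10, w, 10, 26), (10, w, 32, 26), (10, w, 37, 26), (10, z, 10, 26), (10, z, 32, 26), (10, z, 37, 26), (23, n, 11, 26), (23, n, 14, 26), (23, q, 11, 26), (23, q, 14, 26), (23, w, 11, 26), (23, w, 14, 26), (23, z, 11, 26), (23, z, 14, 26), (29, n, 39, 26), (29, q, 39, 26), (29, w, 39, 26), (29, z, 39, 26)}
Selection A ≤ C and F ≠ n: {(10, q, 10, 26), (10, q, 32, 26), (10, q, 37, 26), (10, w, 10, 26), (10, w, 32, 26), (10, w, 37, 26), (10, z, 10, 26), (10, z, 32, 26), (10, z, 37, 26), (23, q, 11, 26), (23, q, 14, 26), (23, w, 11, 26), (23, w, 14, 26), (23, z, 11, 26), (23, z, 14, 26)}
π[A, G]: project onto (A, G) (10 duplicate(s) eliminated) → {(10, 10), (10, 32), (10, 37), (23, 11), (23, 14)}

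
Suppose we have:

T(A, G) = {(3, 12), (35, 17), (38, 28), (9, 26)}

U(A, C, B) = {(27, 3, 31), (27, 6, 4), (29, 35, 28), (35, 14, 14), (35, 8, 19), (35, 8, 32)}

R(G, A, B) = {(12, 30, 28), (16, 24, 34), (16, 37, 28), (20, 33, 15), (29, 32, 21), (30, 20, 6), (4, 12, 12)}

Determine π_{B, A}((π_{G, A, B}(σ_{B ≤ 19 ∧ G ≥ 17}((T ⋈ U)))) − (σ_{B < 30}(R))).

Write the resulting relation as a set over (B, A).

Natural join on A: {(35, 17, 14, 14), (35, 17, 8, 19), (35, 17, 8, 32)}
Selection B ≤ 19 ∧ G ≥ 17: {(35, 17, 14, 14), (35, 17, 8, 19)}
π[G, A, B]: project onto (G, A, B) → {(17, 35, 14), (17, 35, 19)}
Selection B < 30: {(12, 30, 28), (16, 37, 28), (20, 33, 15), (29, 32, 21), (30, 20, 6), (4, 12, 12)}
Set difference of the two operands is {(17, 35, 14), (17, 35, 19)}.
π[B, A]: project onto (B, A) → {(14, 35), (19, 35)}

{(14, 35), (19, 35)}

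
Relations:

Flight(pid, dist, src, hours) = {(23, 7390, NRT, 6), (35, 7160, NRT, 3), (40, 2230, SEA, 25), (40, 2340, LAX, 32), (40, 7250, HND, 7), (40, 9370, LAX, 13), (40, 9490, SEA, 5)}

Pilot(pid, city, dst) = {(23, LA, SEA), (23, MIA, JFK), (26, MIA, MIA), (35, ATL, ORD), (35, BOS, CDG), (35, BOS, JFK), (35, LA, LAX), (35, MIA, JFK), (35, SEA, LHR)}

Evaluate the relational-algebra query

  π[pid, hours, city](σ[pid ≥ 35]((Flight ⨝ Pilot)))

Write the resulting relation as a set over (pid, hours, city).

Flight ⋈ Pilot (natural join on pid): {(23, 7390, NRT, 6, LA, SEA), (23, 7390, NRT, 6, MIA, JFK), (35, 7160, NRT, 3, ATL, ORD), (35, 7160, NRT, 3, BOS, CDG), (35, 7160, NRT, 3, BOS, JFK), (35, 7160, NRT, 3, LA, LAX), (35, 7160, NRT, 3, MIA, JFK), (35, 7160, NRT, 3, SEA, LHR)}
σ[pid ≥ 35]: keep tuples satisfying pid ≥ 35 → {(35, 7160, NRT, 3, ATL, ORD), (35, 7160, NRT, 3, BOS, CDG), (35, 7160, NRT, 3, BOS, JFK), (35, 7160, NRT, 3, LA, LAX), (35, 7160, NRT, 3, MIA, JFK), (35, 7160, NRT, 3, SEA, LHR)}
Keep only column(s) pid, hours, city (1 duplicate(s) eliminated): {(35, 3, ATL), (35, 3, BOS), (35, 3, LA), (35, 3, MIA), (35, 3, SEA)}

{(35, 3, ATL), (35, 3, BOS), (35, 3, LA), (35, 3, MIA), (35, 3, SEA)}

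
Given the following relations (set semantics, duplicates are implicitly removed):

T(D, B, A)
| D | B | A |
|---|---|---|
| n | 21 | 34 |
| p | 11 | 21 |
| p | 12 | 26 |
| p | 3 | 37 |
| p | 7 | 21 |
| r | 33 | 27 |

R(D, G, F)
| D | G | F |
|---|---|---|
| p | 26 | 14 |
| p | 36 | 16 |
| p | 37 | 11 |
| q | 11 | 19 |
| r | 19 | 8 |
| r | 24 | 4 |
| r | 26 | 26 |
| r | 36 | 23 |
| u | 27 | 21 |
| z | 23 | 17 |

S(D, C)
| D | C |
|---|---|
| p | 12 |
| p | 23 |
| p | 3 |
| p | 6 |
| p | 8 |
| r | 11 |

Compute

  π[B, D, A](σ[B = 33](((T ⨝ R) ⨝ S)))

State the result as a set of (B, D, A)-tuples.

Joining T and R on D yields {(p, 11, 21, 26, 14), (p, 11, 21, 36, 16), (p, 11, 21, 37, 11), (p, 12, 26, 26, 14), (p, 12, 26, 36, 16), (p, 12, 26, 37, 11), (p, 3, 37, 26, 14), (p, 3, 37, 36, 16), (p, 3, 37, 37, 11), (p, 7, 21, 26, 14), (p, 7, 21, 36, 16), (p, 7, 21, 37, 11), (r, 33, 27, 19, 8), (r, 33, 27, 24, 4), (r, 33, 27, 26, 26), (r, 33, 27, 36, 23)}.
Joining (T ⨝ R) and S on D yields {(p, 11, 21, 26, 14, 12), (p, 11, 21, 26, 14, 23), (p, 11, 21, 26, 14, 3), (p, 11, 21, 26, 14, 6), (p, 11, 21, 26, 14, 8), (p, 11, 21, 36, 16, 12), (p, 11, 21, 36, 16, 23), (p, 11, 21, 36, 16, 3), (p, 11, 21, 36, 16, 6), (p, 11, 21, 36, 16, 8), (p, 11, 21, 37, 11, 12), (p, 11, 21, 37, 11, 23), (p, 11, 21, 37, 11, 3), (p, 11, 21, 37, 11, 6), (p, 11, 21, 37, 11, 8), (p, 12, 26, 26, 14, 12), (p, 12, 26, 26, 14, 23), (p, 12, 26, 26, 14, 3), (p, 12, 26, 26, 14, 6), (p, 12, 26, 26, 14, 8), (p, 12, 26, 36, 16, 12), (p, 12, 26, 36, 16, 23), (p, 12, 26, 36, 16, 3), (p, 12, 26, 36, 16, 6), (p, 12, 26, 36, 16, 8), (p, 12, 26, 37, 11, 12), (p, 12, 26, 37, 11, 23), (p, 12, 26, 37, 11, 3), (p, 12, 26, 37, 11, 6), (p, 12, 26, 37, 11, 8), (p, 3, 37, 26, 14, 12), (p, 3, 37, 26, 14, 23), (p, 3, 37, 26, 14, 3), (p, 3, 37, 26, 14, 6), (p, 3, 37, 26, 14, 8), (p, 3, 37, 36, 16, 12), (p, 3, 37, 36, 16, 23), (p, 3, 37, 36, 16, 3), (p, 3, 37, 36, 16, 6), (p, 3, 37, 36, 16, 8), (p, 3, 37, 37, 11, 12), (p, 3, 37, 37, 11, 23), (p, 3, 37, 37, 11, 3), (p, 3, 37, 37, 11, 6), (p, 3, 37, 37, 11, 8), (p, 7, 21, 26, 14, 12), (p, 7, 21, 26, 14, 23), (p, 7, 21, 26, 14, 3), (p, 7, 21, 26, 14, 6), (p, 7, 21, 26, 14, 8), (p, 7, 21, 36, 16, 12), (p, 7, 21, 36, 16, 23), (p, 7, 21, 36, 16, 3), (p, 7, 21, 36, 16, 6), (p, 7, 21, 36, 16, 8), (p, 7, 21, 37, 11, 12), (p, 7, 21, 37, 11, 23), (p, 7, 21, 37, 11, 3), (p, 7, 21, 37, 11, 6), (p, 7, 21, 37, 11, 8), (r, 33, 27, 19, 8, 11), (r, 33, 27, 24, 4, 11), (r, 33, 27, 26, 26, 11), (r, 33, 27, 36, 23, 11)}.
Selection B = 33: {(r, 33, 27, 19, 8, 11), (r, 33, 27, 24, 4, 11), (r, 33, 27, 26, 26, 11), (r, 33, 27, 36, 23, 11)}
π[B, D, A]: project onto (B, D, A) (3 duplicate(s) eliminated) → {(33, r, 27)}

{(33, r, 27)}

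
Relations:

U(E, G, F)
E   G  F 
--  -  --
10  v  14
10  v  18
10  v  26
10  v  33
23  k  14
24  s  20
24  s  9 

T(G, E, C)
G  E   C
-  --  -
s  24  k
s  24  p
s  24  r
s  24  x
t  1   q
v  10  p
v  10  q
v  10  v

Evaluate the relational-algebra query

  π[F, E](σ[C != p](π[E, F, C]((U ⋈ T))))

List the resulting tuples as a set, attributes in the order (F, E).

{(14, 10), (18, 10), (20, 24), (26, 10), (33, 10), (9, 24)}

Joining U and T on E, G yields {(10, v, 14, p), (10, v, 14, q), (10, v, 14, v), (10, v, 18, p), (10, v, 18, q), (10, v, 18, v), (10, v, 26, p), (10, v, 26, q), (10, v, 26, v), (10, v, 33, p), (10, v, 33, q), (10, v, 33, v), (24, s, 20, k), (24, s, 20, p), (24, s, 20, r), (24, s, 20, x), (24, s, 9, k), (24, s, 9, p), (24, s, 9, r), (24, s, 9, x)}.
Projecting to E, F, C: {(10, 14, p), (10, 14, q), (10, 14, v), (10, 18, p), (10, 18, q), (10, 18, v), (10, 26, p), (10, 26, q), (10, 26, v), (10, 33, p), (10, 33, q), (10, 33, v), (24, 20, k), (24, 20, p), (24, 20, r), (24, 20, x), (24, 9, k), (24, 9, p), (24, 9, r), (24, 9, x)}
σ[C != p]: keep tuples satisfying C != p → {(10, 14, q), (10, 14, v), (10, 18, q), (10, 18, v), (10, 26, q), (10, 26, v), (10, 33, q), (10, 33, v), (24, 20, k), (24, 20, r), (24, 20, x), (24, 9, k), (24, 9, r), (24, 9, x)}
Projecting to F, E (8 duplicate(s) eliminated): {(14, 10), (18, 10), (20, 24), (26, 10), (33, 10), (9, 24)}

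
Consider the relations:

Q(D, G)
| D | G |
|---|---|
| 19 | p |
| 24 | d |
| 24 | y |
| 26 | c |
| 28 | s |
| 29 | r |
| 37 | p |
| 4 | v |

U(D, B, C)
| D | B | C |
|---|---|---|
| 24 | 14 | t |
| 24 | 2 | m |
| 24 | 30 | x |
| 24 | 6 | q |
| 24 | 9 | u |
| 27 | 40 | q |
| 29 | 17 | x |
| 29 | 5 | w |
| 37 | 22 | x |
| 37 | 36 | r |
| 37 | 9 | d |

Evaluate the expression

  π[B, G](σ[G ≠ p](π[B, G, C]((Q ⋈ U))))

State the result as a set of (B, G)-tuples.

Q ⋈ U (natural join on D): {(24, d, 14, t), (24, d, 2, m), (24, d, 30, x), (24, d, 6, q), (24, d, 9, u), (24, y, 14, t), (24, y, 2, m), (24, y, 30, x), (24, y, 6, q), (24, y, 9, u), (29, r, 17, x), (29, r, 5, w), (37, p, 22, x), (37, p, 36, r), (37, p, 9, d)}
π[B, G, C]: project onto (B, G, C) → {(14, d, t), (14, y, t), (17, r, x), (2, d, m), (2, y, m), (22, p, x), (30, d, x), (30, y, x), (36, p, r), (5, r, w), (6, d, q), (6, y, q), (9, d, u), (9, p, d), (9, y, u)}
Filtering on G ≠ p leaves {(14, d, t), (14, y, t), (17, r, x), (2, d, m), (2, y, m), (30, d, x), (30, y, x), (5, r, w), (6, d, q), (6, y, q), (9, d, u), (9, y, u)}.
π[B, G]: project onto (B, G) → {(14, d), (14, y), (17, r), (2, d), (2, y), (30, d), (30, y), (5, r), (6, d), (6, y), (9, d), (9, y)}

{(14, d), (14, y), (17, r), (2, d), (2, y), (30, d), (30, y), (5, r), (6, d), (6, y), (9, d), (9, y)}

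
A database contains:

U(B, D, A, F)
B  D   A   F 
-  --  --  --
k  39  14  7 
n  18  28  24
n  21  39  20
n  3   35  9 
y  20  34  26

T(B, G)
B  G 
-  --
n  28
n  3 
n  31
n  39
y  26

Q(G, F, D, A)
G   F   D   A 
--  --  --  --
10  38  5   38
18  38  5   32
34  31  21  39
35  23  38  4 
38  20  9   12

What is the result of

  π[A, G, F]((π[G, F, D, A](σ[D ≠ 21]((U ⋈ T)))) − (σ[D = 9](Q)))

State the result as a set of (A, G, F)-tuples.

{(28, 28, 24), (28, 3, 24), (28, 31, 24), (28, 39, 24), (34, 26, 26), (35, 28, 9), (35, 3, 9), (35, 31, 9), (35, 39, 9)}

Joining U and T on B yields {(n, 18, 28, 24, 28), (n, 18, 28, 24, 3), (n, 18, 28, 24, 31), (n, 18, 28, 24, 39), (n, 21, 39, 20, 28), (n, 21, 39, 20, 3), (n, 21, 39, 20, 31), (n, 21, 39, 20, 39), (n, 3, 35, 9, 28), (n, 3, 35, 9, 3), (n, 3, 35, 9, 31), (n, 3, 35, 9, 39), (y, 20, 34, 26, 26)}.
Apply σ_{D ≠ 21}; surviving tuples: {(n, 18, 28, 24, 28), (n, 18, 28, 24, 3), (n, 18, 28, 24, 31), (n, 18, 28, 24, 39), (n, 3, 35, 9, 28), (n, 3, 35, 9, 3), (n, 3, 35, 9, 31), (n, 3, 35, 9, 39), (y, 20, 34, 26, 26)}
π[G, F, D, A]: project onto (G, F, D, A) → {(26, 26, 20, 34), (28, 24, 18, 28), (28, 9, 3, 35), (3, 24, 18, 28), (3, 9, 3, 35), (31, 24, 18, 28), (31, 9, 3, 35), (39, 24, 18, 28), (39, 9, 3, 35)}
Apply σ_{D = 9}; surviving tuples: {(38, 20, 9, 12)}
Taking the difference: {(26, 26, 20, 34), (28, 24, 18, 28), (28, 9, 3, 35), (3, 24, 18, 28), (3, 9, 3, 35), (31, 24, 18, 28), (31, 9, 3, 35), (39, 24, 18, 28), (39, 9, 3, 35)}
π[A, G, F]: project onto (A, G, F) → {(28, 28, 24), (28, 3, 24), (28, 31, 24), (28, 39, 24), (34, 26, 26), (35, 28, 9), (35, 3, 9), (35, 31, 9), (35, 39, 9)}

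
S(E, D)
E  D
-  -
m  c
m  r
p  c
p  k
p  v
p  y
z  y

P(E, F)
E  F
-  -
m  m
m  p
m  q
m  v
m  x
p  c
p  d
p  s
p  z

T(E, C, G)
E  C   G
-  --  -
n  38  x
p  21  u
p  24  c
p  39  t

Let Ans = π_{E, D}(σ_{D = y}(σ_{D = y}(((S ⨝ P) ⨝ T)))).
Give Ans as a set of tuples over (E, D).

Natural join on E: {(m, c, m), (m, c, p), (m, c, q), (m, c, v), (m, c, x), (m, r, m), (m, r, p), (m, r, q), (m, r, v), (m, r, x), (p, c, c), (p, c, d), (p, c, s), (p, c, z), (p, k, c), (p, k, d), (p, k, s), (p, k, z), (p, v, c), (p, v, d), (p, v, s), (p, v, z), (p, y, c), (p, y, d), (p, y, s), (p, y, z)}
Natural join on E: {(p, c, c, 21, u), (p, c, c, 24, c), (p, c, c, 39, t), (p, c, d, 21, u), (p, c, d, 24, c), (p, c, d, 39, t), (p, c, s, 21, u), (p, c, s, 24, c), (p, c, s, 39, t), (p, c, z, 21, u), (p, c, z, 24, c), (p, c, z, 39, t), (p, k, c, 21, u), (p, k, c, 24, c), (p, k, c, 39, t), (p, k, d, 21, u), (p, k, d, 24, c), (p, k, d, 39, t), (p, k, s, 21, u), (p, k, s, 24, c), (p, k, s, 39, t), (p, k, z, 21, u), (p, k, z, 24, c), (p, k, z, 39, t), (p, v, c, 21, u), (p, v, c, 24, c), (p, v, c, 39, t), (p, v, d, 21, u), (p, v, d, 24, c), (p, v, d, 39, t), (p, v, s, 21, u), (p, v, s, 24, c), (p, v, s, 39, t), (p, v, z, 21, u), (p, v, z, 24, c), (p, v, z, 39, t), (p, y, c, 21, u), (p, y, c, 24, c), (p, y, c, 39, t), (p, y, d, 21, u), (p, y, d, 24, c), (p, y, d, 39, t), (p, y, s, 21, u), (p, y, s, 24, c), (p, y, s, 39, t), (p, y, z, 21, u), (p, y, z, 24, c), (p, y, z, 39, t)}
σ[D = y]: keep tuples satisfying D = y → {(p, y, c, 21, u), (p, y, c, 24, c), (p, y, c, 39, t), (p, y, d, 21, u), (p, y, d, 24, c), (p, y, d, 39, t), (p, y, s, 21, u), (p, y, s, 24, c), (p, y, s, 39, t), (p, y, z, 21, u), (p, y, z, 24, c), (p, y, z, 39, t)}
σ[D = y]: keep tuples satisfying D = y → {(p, y, c, 21, u), (p, y, c, 24, c), (p, y, c, 39, t), (p, y, d, 21, u), (p, y, d, 24, c), (p, y, d, 39, t), (p, y, s, 21, u), (p, y, s, 24, c), (p, y, s, 39, t), (p, y, z, 21, u), (p, y, z, 24, c), (p, y, z, 39, t)}
Projecting to E, D (11 duplicate(s) eliminated): {(p, y)}

{(p, y)}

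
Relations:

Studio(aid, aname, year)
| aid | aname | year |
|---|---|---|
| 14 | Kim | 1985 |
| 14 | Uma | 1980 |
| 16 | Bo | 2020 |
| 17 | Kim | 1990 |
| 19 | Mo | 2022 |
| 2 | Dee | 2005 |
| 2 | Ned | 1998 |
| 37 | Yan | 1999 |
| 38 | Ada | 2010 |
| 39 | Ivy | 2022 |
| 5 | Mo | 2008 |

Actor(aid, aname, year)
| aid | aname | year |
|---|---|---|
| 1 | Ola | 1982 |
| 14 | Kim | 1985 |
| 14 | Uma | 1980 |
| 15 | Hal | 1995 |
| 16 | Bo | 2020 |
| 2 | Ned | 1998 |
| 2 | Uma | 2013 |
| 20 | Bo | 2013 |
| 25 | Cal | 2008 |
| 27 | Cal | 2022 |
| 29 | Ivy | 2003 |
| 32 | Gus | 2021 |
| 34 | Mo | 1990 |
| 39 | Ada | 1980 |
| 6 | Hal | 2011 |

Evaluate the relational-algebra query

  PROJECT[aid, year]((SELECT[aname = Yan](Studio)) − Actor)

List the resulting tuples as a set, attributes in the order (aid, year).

Filtering on aname = Yan leaves {(37, Yan, 1999)}.
Difference: {(37, Yan, 1999)} with {(1, Ola, 1982), (14, Kim, 1985), (14, Uma, 1980), (15, Hal, 1995), (16, Bo, 2020), (2, Ned, 1998), (2, Uma, 2013), (20, Bo, 2013), (25, Cal, 2008), (27, Cal, 2022), (29, Ivy, 2003), (32, Gus, 2021), (34, Mo, 1990), (39, Ada, 1980), (6, Hal, 2011)} → {(37, Yan, 1999)}
Keep only column(s) aid, year: {(37, 1999)}

{(37, 1999)}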